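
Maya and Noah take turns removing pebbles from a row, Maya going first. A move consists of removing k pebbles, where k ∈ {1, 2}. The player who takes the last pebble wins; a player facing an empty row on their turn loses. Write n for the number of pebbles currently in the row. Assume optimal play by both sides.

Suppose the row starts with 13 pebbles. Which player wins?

Compute win/loss labels from the base case upward. A position with no move is L. Any other position is W if it can reach an L in one move, else L.
n=0: no move → L
n=1: can move to 0, which is L ⇒ W
n=2: can move to 0, which is L ⇒ W
n=3: moves to 2(W), 1(W); every one is W ⇒ L
n=4: can move to 3, which is L ⇒ W
n=5: can move to 3, which is L ⇒ W
n=6: moves to 5(W), 4(W); every one is W ⇒ L
n=7: can move to 6, which is L ⇒ W
n=8: can move to 6, which is L ⇒ W
n=9: moves to 8(W), 7(W); every one is W ⇒ L
n=10: can move to 9, which is L ⇒ W
n=11: can move to 9, which is L ⇒ W
n=12: moves to 11(W), 10(W); every one is W ⇒ L
n=13: can move to 12, which is L ⇒ W
The starting position 13 is W: Maya should remove 1, leaving 12, handing over an L position.

Maya wins.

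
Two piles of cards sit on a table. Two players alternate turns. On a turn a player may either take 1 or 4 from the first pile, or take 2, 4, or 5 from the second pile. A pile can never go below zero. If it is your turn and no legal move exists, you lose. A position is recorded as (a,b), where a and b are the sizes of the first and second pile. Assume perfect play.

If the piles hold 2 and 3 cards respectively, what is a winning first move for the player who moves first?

Positions with no move are L. A position that does have a move is losing for the player to move precisely when every available move leads to a winning position for the opponent. Fill in the labels:
No move ever increases a pile, so every position that can arise here has a ≤ 2 and b ≤ 3; it is enough to label the cells with 0 ≤ a ≤ 2 and 0 ≤ b ≤ 3.
Every move lowers a or b (never raises either), so fill the grid row by row in increasing a, and left to right within a row: each cell's successors are then already labelled.
      b=0  b=1  b=2  b=3
a=0:    L    L    W    W
a=1:    W    W    L    L
a=2:    L    L    W    W
Cells with no legal move (terminal, hence L): (0,0), (0,1).
The remaining L cells, each justified by listing all of its moves:
(1,2): L (options (0,2)(W), (1,0)(W) are all W)
(1,3): L (options (0,3)(W), (1,1)(W) are all W)
(2,0): L (sole option (1,0)(W) is W)
(2,1): L (sole option (1,1)(W) is W)
Every other cell has at least one move into one of the L cells above, so it is W.
From (2,3), the L positions reachable in one move are: (1,3), (2,1). Any move reaching one of these is winning.

Move to (1,3).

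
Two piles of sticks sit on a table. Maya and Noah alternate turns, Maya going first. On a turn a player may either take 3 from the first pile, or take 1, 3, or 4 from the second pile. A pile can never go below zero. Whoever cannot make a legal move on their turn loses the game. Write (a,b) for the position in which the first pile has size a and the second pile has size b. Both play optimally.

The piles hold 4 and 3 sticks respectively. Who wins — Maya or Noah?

Noah wins.

Compute win/loss labels from the base case upward. A position with no move is L. Any other position is W if it can reach an L in one move, else L.
No move ever increases a pile, so every position that can arise here has a ≤ 4 and b ≤ 3; it is enough to label the cells with 0 ≤ a ≤ 4 and 0 ≤ b ≤ 3.
Every move lowers a or b (never raises either), so fill the grid row by row in increasing a, and left to right within a row: each cell's successors are then already labelled.
      b=0  b=1  b=2  b=3
a=0:    L    W    L    W
a=1:    L    W    L    W
a=2:    L    W    L    W
a=3:    W    L    W    L
a=4:    W    L    W    L
Cells with no legal move (terminal, hence L): (0,0), (1,0), (2,0).
The remaining L cells, each justified by listing all of its moves:
(0,2): the only move is to (0,1)(W), a W ⇒ L
(1,2): the only move is to (1,1)(W), a W ⇒ L
(2,2): the only move is to (2,1)(W), a W ⇒ L
(3,1): moves to (0,1)(W), (3,0)(W); every one is W ⇒ L
(3,3): moves to (0,3)(W), (3,2)(W), (3,0)(W); every one is W ⇒ L
(4,1): moves to (1,1)(W), (4,0)(W); every one is W ⇒ L
(4,3): moves to (1,3)(W), (4,2)(W), (4,0)(W); every one is W ⇒ L
Every other cell has at least one move into one of the L cells above, so it is W.
Every move from (4,3) reaches a W position, so the mover loses.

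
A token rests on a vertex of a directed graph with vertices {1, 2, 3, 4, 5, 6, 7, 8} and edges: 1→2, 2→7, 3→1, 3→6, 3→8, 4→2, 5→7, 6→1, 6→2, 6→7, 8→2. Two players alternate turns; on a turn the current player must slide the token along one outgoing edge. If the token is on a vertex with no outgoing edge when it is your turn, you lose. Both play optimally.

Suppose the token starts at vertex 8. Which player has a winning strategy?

Work bottom-up. With no move the player to move loses. Otherwise the position is W if at least one move leads to an L position for the opponent, and L if every move leads to a W.
Every edge goes from a vertex to one that appears earlier in the order 7, 2, 5, 1, 6, 8, 3, 4, so processing vertices in that order labels each vertex after all of its successors.
7: no outgoing edge → L
2: can move to 7, which is L ⇒ W
5: can move to 7, which is L ⇒ W
1: the only move is to 2(W), a W ⇒ L
6: can move to 1, which is L ⇒ W
8: the only move is to 2(W), a W ⇒ L
3: can move to 8, which is L ⇒ W
4: the only move is to 2(W), a W ⇒ L
The starting position 8 is L: whatever the player to move does, the opponent receives a W position.

The second player wins.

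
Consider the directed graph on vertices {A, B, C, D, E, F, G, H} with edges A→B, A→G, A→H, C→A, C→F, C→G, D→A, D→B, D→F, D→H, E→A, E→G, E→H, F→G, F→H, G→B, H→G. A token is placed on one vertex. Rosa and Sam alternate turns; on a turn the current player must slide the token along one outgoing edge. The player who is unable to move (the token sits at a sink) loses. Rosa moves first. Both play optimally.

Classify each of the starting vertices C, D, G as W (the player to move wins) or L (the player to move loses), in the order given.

Label each position W (a win for the player to move) or L (a loss). A position with no legal move is L; any other position is W exactly when some move reaches an L, and L when every move reaches a W.
Every edge goes from a vertex to one that appears earlier in the order B, G, H, A, E, F, C, D, so processing vertices in that order labels each vertex after all of its successors.
B: no outgoing edge → L
G: W (go to B, an L position)
H: L (sole option G(W) is W)
A: W (go to H, an L position)
E: W (go to H, an L position)
F: W (go to H, an L position)
C: L (options F(W), A(W), G(W) are all W)
D: W (go to H, an L position)

C: L, D: W, G: W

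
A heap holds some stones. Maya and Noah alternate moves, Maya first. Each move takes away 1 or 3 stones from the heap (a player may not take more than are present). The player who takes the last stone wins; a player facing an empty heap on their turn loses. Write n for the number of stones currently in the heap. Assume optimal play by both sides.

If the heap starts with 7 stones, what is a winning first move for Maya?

Compute win/loss labels from the base case upward. A position with no move is L. Any other position is W if it can reach an L in one move, else L.
n=0: no move → L
n=1: reaches L-position 0 → W
n=2: only reaches 1(W), which is W → L
n=3: reaches L-position 2 → W
n=4: only reaches 3(W), 1(W), all W → L
n=5: reaches L-position 4 → W
n=6: only reaches 5(W), 3(W), all W → L
n=7: reaches L-position 6 → W
From 7, the L positions reachable in one move are: 6, 4. Any move reaching one of these is winning.

Remove 1, leaving 6.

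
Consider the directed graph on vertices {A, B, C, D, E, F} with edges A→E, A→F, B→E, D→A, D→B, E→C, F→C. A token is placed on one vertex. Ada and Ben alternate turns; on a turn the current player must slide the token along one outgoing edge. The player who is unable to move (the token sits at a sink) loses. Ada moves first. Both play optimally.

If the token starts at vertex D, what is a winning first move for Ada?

Work bottom-up. With no move the player to move loses. Otherwise the position is W if at least one move leads to an L position for the opponent, and L if every move leads to a W.
Every edge goes from a vertex to one that appears earlier in the order C, E, F, B, A, D, so processing vertices in that order labels each vertex after all of its successors.
C: no outgoing edge → L
E: reaches L-position C → W
F: reaches L-position C → W
B: only reaches E(W), which is W → L
A: only reaches F(W), E(W), all W → L
D: reaches L-position A → W
From D, the L positions reachable in one move are: A, B. Any move reaching one of these is winning.

Move to A.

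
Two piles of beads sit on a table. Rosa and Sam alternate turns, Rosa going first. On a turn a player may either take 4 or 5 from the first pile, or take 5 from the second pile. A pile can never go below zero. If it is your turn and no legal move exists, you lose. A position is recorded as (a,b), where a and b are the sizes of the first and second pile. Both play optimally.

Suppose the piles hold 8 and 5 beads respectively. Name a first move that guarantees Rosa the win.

Classify positions by backward induction: terminal positions (no move available) are L. From any other position, the mover wins iff some move reaches an L.
No move ever increases a pile, so every position that can arise here has a ≤ 8 and b ≤ 5; it is enough to label the cells with 0 ≤ a ≤ 8 and 0 ≤ b ≤ 5.
Every move lowers a or b (never raises either), so fill the grid row by row in increasing a, and left to right within a row: each cell's successors are then already labelled.
      b=0  b=1  b=2  b=3  b=4  b=5
a=0:    L    L    L    L    L    W
a=1:    L    L    L    L    L    W
a=2:    L    L    L    L    L    W
a=3:    L    L    L    L    L    W
a=4:    W    W    W    W    W    L
a=5:    W    W    W    W    W    L
a=6:    W    W    W    W    W    L
a=7:    W    W    W    W    W    L
a=8:    W    W    W    W    W    W
Cells with no legal move (terminal, hence L): (0,0), (0,1), (0,2), (0,3), (0,4), (1,0), (1,1), (1,2), (1,3), (1,4), (2,0), (2,1), (2,2), (2,3), (2,4), (3,0), (3,1), (3,2), (3,3), (3,4).
The remaining L cells, each justified by listing all of its moves:
(4,5): moves to (0,5)(W), (4,0)(W); every one is W ⇒ L
(5,5): moves to (1,5)(W), (0,5)(W), (5,0)(W); every one is W ⇒ L
(6,5): moves to (2,5)(W), (1,5)(W), (6,0)(W); every one is W ⇒ L
(7,5): moves to (3,5)(W), (2,5)(W), (7,0)(W); every one is W ⇒ L
Every other cell has at least one move into one of the L cells above, so it is W.
From (8,5), the L positions reachable in one move are: (4,5).

Move to (4,5).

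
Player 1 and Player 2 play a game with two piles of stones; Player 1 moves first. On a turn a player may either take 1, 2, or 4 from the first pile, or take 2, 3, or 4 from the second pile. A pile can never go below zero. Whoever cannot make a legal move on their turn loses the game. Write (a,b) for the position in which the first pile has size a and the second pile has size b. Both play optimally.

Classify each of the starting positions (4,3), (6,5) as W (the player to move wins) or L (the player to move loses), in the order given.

Use the standard recursion: the mover loses at a terminal position; elsewhere, the mover wins exactly when some move hands the opponent an L position.
No move ever increases a pile, so every position that can arise here has a ≤ 6 and b ≤ 5; it is enough to label the cells with 0 ≤ a ≤ 6 and 0 ≤ b ≤ 5.
Every move lowers a or b (never raises either), so fill the grid row by row in increasing a, and left to right within a row: each cell's successors are then already labelled.
      b=0  b=1  b=2  b=3  b=4  b=5
a=0:    L    L    W    W    W    W
a=1:    W    W    L    L    W    W
a=2:    W    W    W    W    L    L
a=3:    L    L    W    W    W    W
a=4:    W    W    L    L    W    W
a=5:    W    W    W    W    L    L
a=6:    L    L    W    W    W    W
Cells with no legal move (terminal, hence L): (0,0), (0,1).
The remaining L cells, each justified by listing all of its moves:
(1,2): L (options (0,2)(W), (1,0)(W) are all W)
(1,3): L (options (0,3)(W), (1,1)(W), (1,0)(W) are all W)
(2,4): L (options (1,4)(W), (0,4)(W), (2,2)(W), (2,1)(W), (2,0)(W) are all W)
(2,5): L (options (1,5)(W), (0,5)(W), (2,3)(W), (2,2)(W), (2,1)(W) are all W)
(3,0): L (options (2,0)(W), (1,0)(W) are all W)
(3,1): L (options (2,1)(W), (1,1)(W) are all W)
(4,2): L (options (3,2)(W), (2,2)(W), (0,2)(W), (4,0)(W) are all W)
(4,3): L (options (3,3)(W), (2,3)(W), (0,3)(W), (4,1)(W), (4,0)(W) are all W)
(5,4): L (options (4,4)(W), (3,4)(W), (1,4)(W), (5,2)(W), (5,1)(W), (5,0)(W) are all W)
(5,5): L (options (4,5)(W), (3,5)(W), (1,5)(W), (5,3)(W), (5,2)(W), (5,1)(W) are all W)
(6,0): L (options (5,0)(W), (4,0)(W), (2,0)(W) are all W)
(6,1): L (options (5,1)(W), (4,1)(W), (2,1)(W) are all W)
Every other cell has at least one move into one of the L cells above, so it is W.
(4,3): one of the L cells justified above, so L
(6,5): the move to (5,5) reaches an L cell, so W

(4,3): L, (6,5): W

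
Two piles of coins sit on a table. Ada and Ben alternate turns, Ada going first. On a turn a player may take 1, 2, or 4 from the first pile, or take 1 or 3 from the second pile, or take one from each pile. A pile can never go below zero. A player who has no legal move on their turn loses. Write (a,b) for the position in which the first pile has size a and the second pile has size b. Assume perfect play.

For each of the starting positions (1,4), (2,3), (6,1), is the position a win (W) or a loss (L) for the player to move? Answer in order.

(1,4): W, (2,3): L, (6,1): W

Work bottom-up. With no move the player to move loses. Otherwise the position is W if at least one move leads to an L position for the opponent, and L if every move leads to a W.
No move ever increases a pile, so every position that can arise here has a ≤ 6 and b ≤ 4; it is enough to label the cells with 0 ≤ a ≤ 6 and 0 ≤ b ≤ 4.
Every move lowers a or b (never raises either), so fill the grid row by row in increasing a, and left to right within a row: each cell's successors are then already labelled.
      b=0  b=1  b=2  b=3  b=4
a=0:    L    W    L    W    L
a=1:    W    W    W    W    W
a=2:    W    L    W    L    W
a=3:    L    W    W    W    W
a=4:    W    W    W    W    W
a=5:    W    L    W    L    W
a=6:    L    W    W    W    W
Cells with no legal move (terminal, hence L): (0,0).
The remaining L cells, each justified by listing all of its moves:
(0,2): →(0,1)(W) only, which is W, so L
(0,4): →(0,3)(W), (0,1)(W) — all W, so L
(2,1): →(1,1)(W), (0,1)(W), (2,0)(W), (1,0)(W) — all W, so L
(2,3): →(1,3)(W), (0,3)(W), (2,2)(W), (2,0)(W), (1,2)(W) — all W, so L
(3,0): →(2,0)(W), (1,0)(W) — all W, so L
(5,1): →(4,1)(W), (3,1)(W), (1,1)(W), (5,0)(W), (4,0)(W) — all W, so L
(5,3): →(4,3)(W), (3,3)(W), (1,3)(W), (5,2)(W), (5,0)(W), (4,2)(W) — all W, so L
(6,0): →(5,0)(W), (4,0)(W), (2,0)(W) — all W, so L
Every other cell has at least one move into one of the L cells above, so it is W.
(1,4): the move to (0,4) reaches an L cell, so W
(2,3): one of the L cells justified above, so L
(6,1): the move to (5,1) reaches an L cell, so W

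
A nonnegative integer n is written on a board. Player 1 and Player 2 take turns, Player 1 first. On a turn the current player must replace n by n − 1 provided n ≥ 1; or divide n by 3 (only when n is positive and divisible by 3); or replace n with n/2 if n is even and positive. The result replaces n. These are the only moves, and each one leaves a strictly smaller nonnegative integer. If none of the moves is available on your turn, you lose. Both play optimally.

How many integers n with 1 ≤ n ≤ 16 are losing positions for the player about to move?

7

Classify positions by backward induction: terminal positions (no move available) are L. From any other position, the mover wins iff some move reaches an L.
n=0: no move → L
n=1: reaches L-position 0 → W
n=2: only reaches 1(W), which is W → L
n=3: reaches L-position 2 → W
n=4: reaches L-position 2 → W
n=5: only reaches 4(W), which is W → L
n=6: reaches L-position 2 → W
n=7: only reaches 6(W), which is W → L
n=8: reaches L-position 7 → W
n=9: only reaches 3(W), 8(W), all W → L
n=10: reaches L-position 5 → W
n=11: only reaches 10(W), which is W → L
n=12: reaches L-position 11 → W
n=13: only reaches 12(W), which is W → L
n=14: reaches L-position 7 → W
n=15: reaches L-position 5 → W
n=16: only reaches 8(W), 15(W), all W → L
L entries with 1 ≤ n ≤ 16 (n=0 is outside the asked range and is not counted): n = 2, 5, 7, 9, 11, 13, 16; that makes 7.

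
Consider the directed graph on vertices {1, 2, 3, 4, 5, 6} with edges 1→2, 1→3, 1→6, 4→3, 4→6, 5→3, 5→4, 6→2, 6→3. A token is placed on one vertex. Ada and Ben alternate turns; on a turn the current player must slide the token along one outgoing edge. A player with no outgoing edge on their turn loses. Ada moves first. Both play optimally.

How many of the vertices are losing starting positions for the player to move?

Build the W/L table. Terminal = L. A non-terminal position is W if it has a move to some L; otherwise it is L.
Every edge goes from a vertex to one that appears earlier in the order 2, 3, 6, 4, 1, 5, so processing vertices in that order labels each vertex after all of its successors.
2: no outgoing edge → L
3: no outgoing edge → L
6: W (go to 3, an L position)
4: W (go to 3, an L position)
1: W (go to 3, an L position)
5: W (go to 3, an L position)
The L vertices are 2, 3; that is 2 in all.

2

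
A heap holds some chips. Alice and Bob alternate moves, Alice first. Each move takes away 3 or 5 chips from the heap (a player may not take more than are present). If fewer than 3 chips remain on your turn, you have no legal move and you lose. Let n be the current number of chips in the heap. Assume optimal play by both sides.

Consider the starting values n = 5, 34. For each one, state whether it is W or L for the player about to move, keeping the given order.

5: W, 34: L

Use the standard recursion: the mover loses at a terminal position; elsewhere, the mover wins exactly when some move hands the opponent an L position.
n=0: no move → L
n=1: no move → L
n=2: no move → L
n=3: W (go to 0, an L position)
n=4: W (go to 1, an L position)
n=5: W (go to 2, an L position)
n=6: W (go to 1, an L position)
n=7: W (go to 2, an L position)
n=8: L (options 5(W), 3(W) are all W)
n=9: L (options 6(W), 4(W) are all W)
n=10: L (options 7(W), 5(W) are all W)
n=11: W (go to 8, an L position)
n=12: W (go to 9, an L position)
n=13: W (go to 10, an L position)
n=14: W (go to 9, an L position)
n=15: W (go to 10, an L position)
n=16: L (options 13(W), 11(W) are all W)
n=17: L (options 14(W), 12(W) are all W)
n=18: L (options 15(W), 13(W) are all W)
n=19: W (go to 16, an L position)
n=20: W (go to 17, an L position)
n=21: W (go to 18, an L position)
n=22: W (go to 17, an L position)
n=23: W (go to 18, an L position)
n=24: L (options 21(W), 19(W) are all W)
n=25: L (options 22(W), 20(W) are all W)
n=26: L (options 23(W), 21(W) are all W)
n=27: W (go to 24, an L position)
n=28: W (go to 25, an L position)
n=29: W (go to 26, an L position)
n=30: W (go to 25, an L position)
n=31: W (go to 26, an L position)
n=32: L (options 29(W), 27(W) are all W)
n=33: L (options 30(W), 28(W) are all W)
n=34: L (options 31(W), 29(W) are all W)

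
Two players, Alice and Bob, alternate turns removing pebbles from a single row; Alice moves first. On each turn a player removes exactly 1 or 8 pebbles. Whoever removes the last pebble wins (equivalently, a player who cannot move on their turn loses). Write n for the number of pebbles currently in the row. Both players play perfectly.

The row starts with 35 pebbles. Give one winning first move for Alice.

Remove 8, leaving 27.

Compute win/loss labels from the base case upward. A position with no move is L. Any other position is W if it can reach an L in one move, else L.
n=0: no move → L
n=1: W (go to 0, an L position)
n=2: L (sole option 1(W) is W)
n=3: W (go to 2, an L position)
n=4: L (sole option 3(W) is W)
n=5: W (go to 4, an L position)
n=6: L (sole option 5(W) is W)
n=7: W (go to 6, an L position)
n=8: W (go to 0, an L position)
n=9: L (options 8(W), 1(W) are all W)
n=10: W (go to 9, an L position)
n=11: L (options 10(W), 3(W) are all W)
n=12: W (go to 11, an L position)
n=13: L (options 12(W), 5(W) are all W)
n=14: W (go to 13, an L position)
n=15: L (options 14(W), 7(W) are all W)
n=16: W (go to 15, an L position)
n=17: W (go to 9, an L position)
n=18: L (options 17(W), 10(W) are all W)
n=19: W (go to 18, an L position)
n=20: L (options 19(W), 12(W) are all W)
n=21: W (go to 20, an L position)
n=22: L (options 21(W), 14(W) are all W)
n=23: W (go to 22, an L position)
n=24: L (options 23(W), 16(W) are all W)
n=25: W (go to 24, an L position)
n=26: W (go to 18, an L position)
n=27: L (options 26(W), 19(W) are all W)
n=28: W (go to 27, an L position)
n=29: L (options 28(W), 21(W) are all W)
n=30: W (go to 29, an L position)
n=31: L (options 30(W), 23(W) are all W)
n=32: W (go to 31, an L position)
n=33: L (options 32(W), 25(W) are all W)
n=34: W (go to 33, an L position)
n=35: W (go to 27, an L position)
From 35, the L positions reachable in one move are: 27.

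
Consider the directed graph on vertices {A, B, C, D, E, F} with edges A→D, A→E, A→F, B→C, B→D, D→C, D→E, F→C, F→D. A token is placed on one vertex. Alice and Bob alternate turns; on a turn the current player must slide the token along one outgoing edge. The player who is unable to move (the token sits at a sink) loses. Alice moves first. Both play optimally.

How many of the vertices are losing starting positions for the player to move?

2

Build the W/L table. Terminal = L. A non-terminal position is W if it has a move to some L; otherwise it is L.
Every edge goes from a vertex to one that appears earlier in the order C, E, D, B, F, A, so processing vertices in that order labels each vertex after all of its successors.
C: no outgoing edge → L
E: no outgoing edge → L
D: W (go to E, an L position)
B: W (go to C, an L position)
F: W (go to C, an L position)
A: W (go to E, an L position)
The L vertices are C, E; that is 2 in all.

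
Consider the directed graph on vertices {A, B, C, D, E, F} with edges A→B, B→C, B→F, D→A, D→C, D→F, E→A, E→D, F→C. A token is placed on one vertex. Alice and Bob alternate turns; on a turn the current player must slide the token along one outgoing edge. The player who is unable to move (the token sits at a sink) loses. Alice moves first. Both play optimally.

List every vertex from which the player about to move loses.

Label each position W (a win for the player to move) or L (a loss). A position with no legal move is L; any other position is W exactly when some move reaches an L, and L when every move reaches a W.
Every edge goes from a vertex to one that appears earlier in the order C, F, B, A, D, E, so processing vertices in that order labels each vertex after all of its successors.
C: no outgoing edge → L
F: W (go to C, an L position)
B: W (go to C, an L position)
A: L (sole option B(W) is W)
D: W (go to A, an L position)
E: W (go to A, an L position)
The losing starting vertices are exactly the entries labelled L in this table (2 of them).

A, C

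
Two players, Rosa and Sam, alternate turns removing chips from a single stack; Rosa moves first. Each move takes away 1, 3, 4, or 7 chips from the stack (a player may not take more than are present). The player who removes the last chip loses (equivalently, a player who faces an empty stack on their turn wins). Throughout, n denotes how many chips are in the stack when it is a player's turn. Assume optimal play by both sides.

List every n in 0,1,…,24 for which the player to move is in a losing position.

1, 3, 9, 11, 17, 19

Work bottom-up. With no move the player to move wins. Otherwise the position is W if at least one move leads to an L position for the opponent, and L if every move leads to a W.
n=0: no move; the opponent has just taken the last chip and therefore loses → W
n=1: →0(W) only, which is W, so L
n=2: →1(L), so W
n=3: →2(W), 0(W) — all W, so L
n=4: →3(L), so W
n=5: →1(L), so W
n=6: →3(L), so W
n=7: →3(L), so W
n=8: →1(L), so W
n=9: →8(W), 6(W), 5(W), 2(W) — all W, so L
n=10: →9(L), so W
n=11: →10(W), 8(W), 7(W), 4(W) — all W, so L
n=12: →11(L), so W
n=13: →9(L), so W
n=14: →11(L), so W
n=15: →11(L), so W
n=16: →9(L), so W
n=17: →16(W), 14(W), 13(W), 10(W) — all W, so L
n=18: →17(L), so W
n=19: →18(W), 16(W), 15(W), 12(W) — all W, so L
n=20: →19(L), so W
n=21: →17(L), so W
n=22: →19(L), so W
n=23: →19(L), so W
n=24: →17(L), so W
Reading off the rows marked L gives the requested list; there are 6 such values of n.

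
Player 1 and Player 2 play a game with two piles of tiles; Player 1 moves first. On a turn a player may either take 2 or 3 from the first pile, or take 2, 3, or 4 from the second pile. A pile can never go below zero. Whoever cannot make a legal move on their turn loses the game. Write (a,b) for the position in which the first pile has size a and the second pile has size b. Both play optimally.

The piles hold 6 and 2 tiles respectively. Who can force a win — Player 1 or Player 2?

Work bottom-up. With no move the player to move loses. Otherwise the position is W if at least one move leads to an L position for the opponent, and L if every move leads to a W.
No move ever increases a pile, so every position that can arise here has a ≤ 6 and b ≤ 2; it is enough to label the cells with 0 ≤ a ≤ 6 and 0 ≤ b ≤ 2.
Every move lowers a or b (never raises either), so fill the grid row by row in increasing a, and left to right within a row: each cell's successors are then already labelled.
      b=0  b=1  b=2
a=0:    L    L    W
a=1:    L    L    W
a=2:    W    W    L
a=3:    W    W    L
a=4:    W    W    W
a=5:    L    L    W
a=6:    L    L    W
Cells with no legal move (terminal, hence L): (0,0), (0,1), (1,0), (1,1).
The remaining L cells, each justified by listing all of its moves:
(2,2): →(0,2)(W), (2,0)(W) — all W, so L
(3,2): →(1,2)(W), (0,2)(W), (3,0)(W) — all W, so L
(5,0): →(3,0)(W), (2,0)(W) — all W, so L
(5,1): →(3,1)(W), (2,1)(W) — all W, so L
(6,0): →(4,0)(W), (3,0)(W) — all W, so L
(6,1): →(4,1)(W), (3,1)(W) — all W, so L
Every other cell has at least one move into one of the L cells above, so it is W.
The starting position (6,2) is W: Player 1 should move to (3,2), handing over an L position.

Player 1 wins.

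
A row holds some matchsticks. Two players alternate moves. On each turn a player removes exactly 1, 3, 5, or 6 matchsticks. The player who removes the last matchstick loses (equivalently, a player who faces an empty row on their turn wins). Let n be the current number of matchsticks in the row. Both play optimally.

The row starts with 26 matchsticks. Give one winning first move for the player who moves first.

Remove 1, leaving 25.

Classify positions by backward induction: terminal positions (no move available) are W. From any other position, the mover wins iff some move reaches an L.
n=0: no move; the opponent has just taken the last matchstick and therefore loses → W
n=1: L (sole option 0(W) is W)
n=2: W (go to 1, an L position)
n=3: L (options 2(W), 0(W) are all W)
n=4: W (go to 3, an L position)
n=5: L (options 4(W), 2(W), 0(W) are all W)
n=6: W (go to 5, an L position)
n=7: W (go to 1, an L position)
n=8: W (go to 5, an L position)
n=9: W (go to 3, an L position)
n=10: W (go to 5, an L position)
n=11: W (go to 5, an L position)
n=12: L (options 11(W), 9(W), 7(W), 6(W) are all W)
n=13: W (go to 12, an L position)
n=14: L (options 13(W), 11(W), 9(W), 8(W) are all W)
n=15: W (go to 14, an L position)
n=16: L (options 15(W), 13(W), 11(W), 10(W) are all W)
n=17: W (go to 16, an L position)
n=18: W (go to 12, an L position)
n=19: W (go to 16, an L position)
n=20: W (go to 14, an L position)
n=21: W (go to 16, an L position)
n=22: W (go to 16, an L position)
n=23: L (options 22(W), 20(W), 18(W), 17(W) are all W)
n=24: W (go to 23, an L position)
n=25: L (options 24(W), 22(W), 20(W), 19(W) are all W)
n=26: W (go to 25, an L position)
From 26, the L positions reachable in one move are: 25, 23. Any move reaching one of these is winning.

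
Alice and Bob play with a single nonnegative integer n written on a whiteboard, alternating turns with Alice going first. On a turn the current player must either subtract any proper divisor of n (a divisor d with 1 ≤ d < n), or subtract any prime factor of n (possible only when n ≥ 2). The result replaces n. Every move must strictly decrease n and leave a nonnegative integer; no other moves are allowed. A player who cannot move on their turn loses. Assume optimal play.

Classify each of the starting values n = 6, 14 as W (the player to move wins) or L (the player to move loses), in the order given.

Work bottom-up. With no move the player to move loses. Otherwise the position is W if at least one move leads to an L position for the opponent, and L if every move leads to a W.
n=0: no move → L
n=1: no move → L
n=2: reaches L-position 0 → W
n=3: reaches L-position 0 → W
n=4: only reaches 2(W), 3(W), all W → L
n=5: reaches L-position 0 → W
n=6: reaches L-position 4 → W
n=7: reaches L-position 0 → W
n=8: reaches L-position 4 → W
n=9: only reaches 6(W), 8(W), all W → L
n=10: reaches L-position 9 → W
n=11: reaches L-position 0 → W
n=12: reaches L-position 9 → W
n=13: reaches L-position 0 → W
n=14: only reaches 7(W), 12(W), 13(W), all W → L

6: W, 14: L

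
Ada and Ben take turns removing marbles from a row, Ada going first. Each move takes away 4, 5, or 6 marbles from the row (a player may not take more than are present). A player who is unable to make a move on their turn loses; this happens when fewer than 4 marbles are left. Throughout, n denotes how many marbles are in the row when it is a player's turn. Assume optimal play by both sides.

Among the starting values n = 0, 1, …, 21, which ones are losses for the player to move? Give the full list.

0, 1, 2, 3, 10, 11, 12, 13, 20, 21

Positions with no move are L. A position that does have a move is losing for the player to move precisely when every available move leads to a winning position for the opponent. Fill in the labels:
n=0: no move → L
n=1: no move → L
n=2: no move → L
n=3: no move → L
n=4: W (go to 0, an L position)
n=5: W (go to 1, an L position)
n=6: W (go to 2, an L position)
n=7: W (go to 3, an L position)
n=8: W (go to 3, an L position)
n=9: W (go to 3, an L position)
n=10: L (options 6(W), 5(W), 4(W) are all W)
n=11: L (options 7(W), 6(W), 5(W) are all W)
n=12: L (options 8(W), 7(W), 6(W) are all W)
n=13: L (options 9(W), 8(W), 7(W) are all W)
n=14: W (go to 10, an L position)
n=15: W (go to 11, an L position)
n=16: W (go to 12, an L position)
n=17: W (go to 13, an L position)
n=18: W (go to 13, an L position)
n=19: W (go to 13, an L position)
n=20: L (options 16(W), 15(W), 14(W) are all W)
n=21: L (options 17(W), 16(W), 15(W) are all W)
Reading off the rows marked L gives the requested list; there are 10 such values of n.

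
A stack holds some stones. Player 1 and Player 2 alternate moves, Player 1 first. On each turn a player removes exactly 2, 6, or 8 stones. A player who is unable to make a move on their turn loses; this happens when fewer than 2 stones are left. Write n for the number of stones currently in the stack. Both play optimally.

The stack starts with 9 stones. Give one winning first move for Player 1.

Remove 8, leaving 1.

Classify positions by backward induction: terminal positions (no move available) are L. From any other position, the mover wins iff some move reaches an L.
n=0: no move → L
n=1: no move → L
n=2: can move to 0, which is L ⇒ W
n=3: can move to 1, which is L ⇒ W
n=4: the only move is to 2(W), a W ⇒ L
n=5: the only move is to 3(W), a W ⇒ L
n=6: can move to 4, which is L ⇒ W
n=7: can move to 5, which is L ⇒ W
n=8: can move to 0, which is L ⇒ W
n=9: can move to 1, which is L ⇒ W
From 9, the L positions reachable in one move are: 1.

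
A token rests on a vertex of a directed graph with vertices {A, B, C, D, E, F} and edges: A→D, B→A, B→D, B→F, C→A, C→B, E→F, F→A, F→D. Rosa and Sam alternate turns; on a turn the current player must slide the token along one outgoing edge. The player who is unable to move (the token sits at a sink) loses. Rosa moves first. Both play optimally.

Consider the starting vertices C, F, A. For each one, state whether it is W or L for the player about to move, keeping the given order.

Compute win/loss labels from the base case upward. A position with no move is L. Any other position is W if it can reach an L in one move, else L.
Every edge goes from a vertex to one that appears earlier in the order D, A, F, E, B, C, so processing vertices in that order labels each vertex after all of its successors.
D: no outgoing edge → L
A: reaches L-position D → W
F: reaches L-position D → W
E: only reaches F(W), which is W → L
B: reaches L-position D → W
C: only reaches B(W), A(W), all W → L

C: L, F: W, A: W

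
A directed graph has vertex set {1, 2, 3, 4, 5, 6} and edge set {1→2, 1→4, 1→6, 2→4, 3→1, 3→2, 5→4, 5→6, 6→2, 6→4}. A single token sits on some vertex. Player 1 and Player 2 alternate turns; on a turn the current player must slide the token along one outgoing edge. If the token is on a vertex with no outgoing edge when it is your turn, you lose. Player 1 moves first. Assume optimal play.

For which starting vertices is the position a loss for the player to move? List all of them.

Work bottom-up. With no move the player to move loses. Otherwise the position is W if at least one move leads to an L position for the opponent, and L if every move leads to a W.
Every edge goes from a vertex to one that appears earlier in the order 4, 2, 6, 1, 3, 5, so processing vertices in that order labels each vertex after all of its successors.
4: no outgoing edge → L
2: →4(L), so W
6: →4(L), so W
1: →4(L), so W
3: →1(W), 2(W) — all W, so L
5: →4(L), so W
The losing starting vertices are exactly the entries labelled L in this table (2 of them).

3, 4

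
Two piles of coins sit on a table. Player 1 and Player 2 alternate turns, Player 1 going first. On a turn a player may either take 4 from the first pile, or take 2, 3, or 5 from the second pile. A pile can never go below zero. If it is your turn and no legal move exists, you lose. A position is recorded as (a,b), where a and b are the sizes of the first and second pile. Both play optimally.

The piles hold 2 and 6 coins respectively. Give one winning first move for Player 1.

Work bottom-up. With no move the player to move loses. Otherwise the position is W if at least one move leads to an L position for the opponent, and L if every move leads to a W.
No move ever increases a pile, so every position that can arise here has a ≤ 2 and b ≤ 6; it is enough to label the cells with 0 ≤ a ≤ 2 and 0 ≤ b ≤ 6.
Every move lowers a or b (never raises either), so fill the grid row by row in increasing a, and left to right within a row: each cell's successors are then already labelled.
      b=0  b=1  b=2  b=3  b=4  b=5  b=6
a=0:    L    L    W    W    W    W    W
a=1:    L    L    W    W    W    W    W
a=2:    L    L    W    W    W    W    W
Cells with no legal move (terminal, hence L): (0,0), (0,1), (1,0), (1,1), (2,0), (2,1).
Every other cell has at least one move into one of the L cells above, so it is W.
From (2,6), the L positions reachable in one move are: (2,1).

Move to (2,1).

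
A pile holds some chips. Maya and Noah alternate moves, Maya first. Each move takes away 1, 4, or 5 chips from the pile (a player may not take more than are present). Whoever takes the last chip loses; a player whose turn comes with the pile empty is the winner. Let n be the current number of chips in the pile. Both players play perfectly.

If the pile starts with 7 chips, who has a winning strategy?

Maya wins.

Work bottom-up. With no move the player to move wins. Otherwise the position is W if at least one move leads to an L position for the opponent, and L if every move leads to a W.
n=0: no move; the opponent has just taken the last chip and therefore loses → W
n=1: only reaches 0(W), which is W → L
n=2: reaches L-position 1 → W
n=3: only reaches 2(W), which is W → L
n=4: reaches L-position 3 → W
n=5: reaches L-position 1 → W
n=6: reaches L-position 1 → W
n=7: reaches L-position 3 → W
The starting position 7 is W: Maya should remove 4, leaving 3, handing over an L position.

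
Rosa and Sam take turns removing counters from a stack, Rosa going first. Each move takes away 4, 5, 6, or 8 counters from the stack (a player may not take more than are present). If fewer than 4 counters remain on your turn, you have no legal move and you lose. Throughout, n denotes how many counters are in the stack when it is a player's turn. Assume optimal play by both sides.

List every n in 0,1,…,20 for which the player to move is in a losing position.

Classify positions by backward induction: terminal positions (no move available) are L. From any other position, the mover wins iff some move reaches an L.
n=0: no move → L
n=1: no move → L
n=2: no move → L
n=3: no move → L
n=4: can move to 0, which is L ⇒ W
n=5: can move to 1, which is L ⇒ W
n=6: can move to 2, which is L ⇒ W
n=7: can move to 3, which is L ⇒ W
n=8: can move to 3, which is L ⇒ W
n=9: can move to 3, which is L ⇒ W
n=10: can move to 2, which is L ⇒ W
n=11: can move to 3, which is L ⇒ W
n=12: moves to 8(W), 7(W), 6(W), 4(W); every one is W ⇒ L
n=13: moves to 9(W), 8(W), 7(W), 5(W); every one is W ⇒ L
n=14: moves to 10(W), 9(W), 8(W), 6(W); every one is W ⇒ L
n=15: moves to 11(W), 10(W), 9(W), 7(W); every one is W ⇒ L
n=16: can move to 12, which is L ⇒ W
n=17: can move to 13, which is L ⇒ W
n=18: can move to 14, which is L ⇒ W
n=19: can move to 15, which is L ⇒ W
n=20: can move to 15, which is L ⇒ W
Reading off the rows marked L gives the requested list; there are 8 such values of n.

0, 1, 2, 3, 12, 13, 14, 15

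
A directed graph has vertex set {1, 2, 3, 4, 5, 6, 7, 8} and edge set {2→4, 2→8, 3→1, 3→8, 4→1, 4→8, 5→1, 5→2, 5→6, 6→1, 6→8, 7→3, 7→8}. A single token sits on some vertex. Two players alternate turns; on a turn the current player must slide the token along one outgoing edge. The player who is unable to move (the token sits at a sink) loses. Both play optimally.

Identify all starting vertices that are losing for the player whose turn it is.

Compute win/loss labels from the base case upward. A position with no move is L. Any other position is W if it can reach an L in one move, else L.
Every edge goes from a vertex to one that appears earlier in the order 1, 8, 4, 2, 6, 5, 3, 7, so processing vertices in that order labels each vertex after all of its successors.
1: no outgoing edge → L
8: no outgoing edge → L
4: reaches L-position 8 → W
2: reaches L-position 8 → W
6: reaches L-position 8 → W
5: reaches L-position 1 → W
3: reaches L-position 8 → W
7: reaches L-position 8 → W
Reading off the rows marked L gives the requested list; there are 2 such vertices.

1, 8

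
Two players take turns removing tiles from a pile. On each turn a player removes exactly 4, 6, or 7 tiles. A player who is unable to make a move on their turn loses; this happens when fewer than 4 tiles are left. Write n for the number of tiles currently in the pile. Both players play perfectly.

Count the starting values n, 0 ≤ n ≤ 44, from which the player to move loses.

Label each position W (a win for the player to move) or L (a loss). A position with no legal move is L; any other position is W exactly when some move reaches an L, and L when every move reaches a W.
n=0: no move → L
n=1: no move → L
n=2: no move → L
n=3: no move → L
n=4: W (go to 0, an L position)
n=5: W (go to 1, an L position)
n=6: W (go to 2, an L position)
n=7: W (go to 3, an L position)
n=8: W (go to 2, an L position)
n=9: W (go to 3, an L position)
n=10: W (go to 3, an L position)
n=11: L (options 7(W), 5(W), 4(W) are all W)
n=12: L (options 8(W), 6(W), 5(W) are all W)
n=13: L (options 9(W), 7(W), 6(W) are all W)
n=14: L (options 10(W), 8(W), 7(W) are all W)
n=15: W (go to 11, an L position)
n=16: W (go to 12, an L position)
n=17: W (go to 13, an L position)
n=18: W (go to 14, an L position)
n=19: W (go to 13, an L position)
n=20: W (go to 14, an L position)
n=21: W (go to 14, an L position)
n=22: L (options 18(W), 16(W), 15(W) are all W)
n=23: L (options 19(W), 17(W), 16(W) are all W)
n=24: L (options 20(W), 18(W), 17(W) are all W)
n=25: L (options 21(W), 19(W), 18(W) are all W)
n=26: W (go to 22, an L position)
n=27: W (go to 23, an L position)
n=28: W (go to 24, an L position)
n=29: W (go to 25, an L position)
n=30: W (go to 24, an L position)
n=31: W (go to 25, an L position)
n=32: W (go to 25, an L position)
n=33: L (options 29(W), 27(W), 26(W) are all W)
n=34: L (options 30(W), 28(W), 27(W) are all W)
n=35: L (options 31(W), 29(W), 28(W) are all W)
n=36: L (options 32(W), 30(W), 29(W) are all W)
n=37: W (go to 33, an L position)
n=38: W (go to 34, an L position)
n=39: W (go to 35, an L position)
n=40: W (go to 36, an L position)
n=41: W (go to 35, an L position)
n=42: W (go to 36, an L position)
n=43: W (go to 36, an L position)
n=44: L (options 40(W), 38(W), 37(W) are all W)
L entries with 0 ≤ n ≤ 44: n = 0, 1, 2, 3, 11, 12, 13, 14, 22, 23, 24, 25, 33, 34, 35, 36, 44; that makes 17.

17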